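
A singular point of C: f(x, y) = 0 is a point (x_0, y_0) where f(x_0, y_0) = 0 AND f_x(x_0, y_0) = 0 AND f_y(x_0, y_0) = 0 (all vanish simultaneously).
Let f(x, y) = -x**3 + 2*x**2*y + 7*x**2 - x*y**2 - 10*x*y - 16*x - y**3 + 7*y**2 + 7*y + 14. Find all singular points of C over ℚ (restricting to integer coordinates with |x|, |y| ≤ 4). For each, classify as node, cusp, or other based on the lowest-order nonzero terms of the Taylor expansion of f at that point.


Singular points: {(3, 1)}; classification: cusp.

Compute partial derivatives:
  f_x = -3*x**2 + 4*x*y + 14*x - y**2 - 10*y - 16.
  f_y = 2*x**2 - 2*x*y - 10*x - 3*y**2 + 14*y + 7.
Scan x_0 ∈ {−4, ..., 4}. For each x_0, f_y(x_0, y) is a polynomial in y; find its integer roots y ∈ {−4, ..., 4}, then test f_x and f at those candidates.
  x = -4: f_y(-4, y) = -3*y**2 + 22*y + 79; no integer root y with |y| ≤ 4.
  x = -3: f_y(-3, y) = -3*y**2 + 20*y + 55; no integer root y with |y| ≤ 4.
  x = -2: f_y(-2, y) = -3*y**2 + 18*y + 35; no integer root y with |y| ≤ 4.
  x = -1: f_y(-1, y) = -3*y**2 + 16*y + 19; vanishes at y ∈ {-1}. (-1, -1): f_x = -20 ≠ 0.
  x = 0: f_y(0, y) = -3*y**2 + 14*y + 7; no integer root y with |y| ≤ 4.
  x = 1: f_y(1, y) = -3*y**2 + 12*y - 1; no integer root y with |y| ≤ 4.
  x = 2: f_y(2, y) = -3*y**2 + 10*y - 5; no integer root y with |y| ≤ 4.
  x = 3: f_y(3, y) = -3*y**2 + 8*y - 5; vanishes at y ∈ {1}. (3, 1): f_x = 0, f = 0 — SINGULAR.
  x = 4: f_y(4, y) = -3*y**2 + 6*y - 1; no integer root y with |y| ≤ 4.
Only singular point on the grid: (3, 1).
Classify: substitute x = 3 + u, y = 1 + v and expand: f = -u**3 + 2*u**2*v - u*v**2 - v**3 + v**2.
No constant or linear terms (consistent with a singular point). Quadratic part: v**2. Cubic part: -u**3 + 2*u**2*v - u*v**2 - v**3.
The quadratic part v**2 is a perfect square, so there is a single (double) tangent line v = 0, i.e. y = 1. Restricting the cubic part to that line (v = 0) leaves -u**3 ≠ 0, so f is not divisible by v and the branch is v² ≈ u**3 to lowest order — this is a cusp.
Classification: cusp.


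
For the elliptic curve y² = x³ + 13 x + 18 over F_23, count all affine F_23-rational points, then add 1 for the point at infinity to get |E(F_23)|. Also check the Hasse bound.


Affine points = {(0, 8), (0, 15), (1, 3), (1, 20), (2, 11), (2, 12), (5, 1), (5, 22), (6, 6), (6, 17), (8, 6), (8, 17), (9, 6), (9, 17), (12, 4), (12, 19), (14, 0), (15, 0), (17, 0), (18, 9), (18, 14), (22, 2), (22, 21)}; affine count = 23; |E(F_23)| = 24.

Discriminant check: Δ ∝ 4a³ + 27b² = 4·13³ + 27·18² = 4·2197 + 27·324 ≡ 10 (mod 23). Nonzero ⇒ E is nonsingular.
For each x ∈ F_23, compute rhs = x³ + 13·x + 18 mod 23, then count y ∈ F_23 with y² ≡ rhs.
  x = 0: rhs = 18, matching y values: 8, 15 (2 points).
  x = 1: rhs = 9, matching y values: 3, 20 (2 points).
  x = 2: rhs = 6, matching y values: 11, 12 (2 points).
  x = 3: rhs = 15, matching y values: none (0 points).
  x = 4: rhs = 19, matching y values: none (0 points).
  x = 5: rhs = 1, matching y values: 1, 22 (2 points).
  x = 6: rhs = 13, matching y values: 6, 17 (2 points).
  x = 7: rhs = 15, matching y values: none (0 points).
  x = 8: rhs = 13, matching y values: 6, 17 (2 points).
  x = 9: rhs = 13, matching y values: 6, 17 (2 points).
  x = 10: rhs = 21, matching y values: none (0 points).
  x = 11: rhs = 20, matching y values: none (0 points).
  x = 12: rhs = 16, matching y values: 4, 19 (2 points).
  x = 13: rhs = 15, matching y values: none (0 points).
  x = 14: rhs = 0, matching y values: 0 (1 points).
  x = 15: rhs = 0, matching y values: 0 (1 points).
  x = 16: rhs = 21, matching y values: none (0 points).
  x = 17: rhs = 0, matching y values: 0 (1 points).
  x = 18: rhs = 12, matching y values: 9, 14 (2 points).
  x = 19: rhs = 17, matching y values: none (0 points).
  x = 20: rhs = 21, matching y values: none (0 points).
  x = 21: rhs = 7, matching y values: none (0 points).
  x = 22: rhs = 4, matching y values: 2, 21 (2 points).
Total affine count: 23.
Full point count |E(F_23)| = 23 + 1 = 24.
Hasse bound: |24 − (23+1)| = |0| = 0 ≤ 2√23 ≈ 9.5917 ✓.


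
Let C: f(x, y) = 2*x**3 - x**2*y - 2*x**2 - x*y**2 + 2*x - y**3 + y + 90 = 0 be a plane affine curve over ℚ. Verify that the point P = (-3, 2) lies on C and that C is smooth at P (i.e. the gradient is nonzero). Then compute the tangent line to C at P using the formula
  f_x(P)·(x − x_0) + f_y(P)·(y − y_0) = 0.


Tangent line at P: 76*x - 8*y + 244 = 0.

Step 1: f(-3, 2) = 0, so P lies on C.
Step 2: partial derivatives
  f_x(x, y) = 6*x**2 - 2*x*y - 4*x - y**2 + 2, f_y(x, y) = -x**2 - 2*x*y - 3*y**2 + 1.
  f_x(P) = 76, f_y(P) = -8 (gradient nonzero, so P is smooth).
Step 3: tangent line at P: 76·(x − -3) + -8·(y − 2) = 0.
Expanding: 76*x - 8*y + 244 = 0.


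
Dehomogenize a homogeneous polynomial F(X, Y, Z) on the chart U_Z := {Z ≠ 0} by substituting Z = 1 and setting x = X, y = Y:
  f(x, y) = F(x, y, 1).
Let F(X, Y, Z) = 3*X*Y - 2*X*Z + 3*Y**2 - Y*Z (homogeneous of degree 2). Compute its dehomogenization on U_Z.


f(x, y) = 3*x*y - 2*x + 3*y**2 - y

On U_Z we set Z = 1. Each monomial c·X^i·Y^j·Z^k in F becomes c·x^i·y^j·1^k = c·x^i·y^j.
Substituting Z = 1: F(X, Y, 1) = 3*x*y - 2*x + 3*y**2 - y.
Note: deg(f) ≤ deg(F) = 2; strict inequality happens when F is divisible by Z (lost terms).


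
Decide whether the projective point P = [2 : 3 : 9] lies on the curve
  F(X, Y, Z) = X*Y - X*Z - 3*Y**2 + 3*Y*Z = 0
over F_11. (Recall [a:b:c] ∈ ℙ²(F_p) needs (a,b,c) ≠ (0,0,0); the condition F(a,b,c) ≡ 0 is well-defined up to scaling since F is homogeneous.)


F(2,3,9) ≡ 9 (mod 11); P is NOT on the curve.

Evaluate F(2, 3, 9) term-by-term (mod 11).
  X*Y ↦ 1·2·3·1 = 6
  -X*Z ↦ -1·2·1·9 = -18
  -3*Y**2 ↦ -3·1·9·1 = -27
  3*Y*Z ↦ 3·1·3·9 = 81
Sum: F(2, 3, 9) = (6) + (-18) + (-27) + (81) = 42.
Reducing mod 11: 42 ≡ 9 (mod 11).
Since F(a, b, c) ≡ 9 ≠ 0 (mod 11), P does NOT lie on the curve.


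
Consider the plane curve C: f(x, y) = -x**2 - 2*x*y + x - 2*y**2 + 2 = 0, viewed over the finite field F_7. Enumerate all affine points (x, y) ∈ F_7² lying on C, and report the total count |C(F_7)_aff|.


Affine F_7-points: {(0, 1), (0, 6), (2, 0), (2, 5), (3, 5), (3, 6), (6, 0), (6, 1)}; count = 8.

For each of the 49 pairs (x, y) ∈ F_7², evaluate f(x, y) mod 7. Record the zeros.
  x = 0: [0↦2, 1↦0, 2↦1, 3↦5, 4↦5, 5↦1, 6↦0]  zeros at y ∈ {1, 6}
  x = 1: [0↦2, 1↦5, 2↦4, 3↦6, 4↦4, 5↦5, 6↦2]  zeros at y ∈ ∅
  x = 2: [0↦0, 1↦1, 2↦5, 3↦5, 4↦1, 5↦0, 6↦2]  zeros at y ∈ {0, 5}
  x = 3: [0↦3, 1↦2, 2↦4, 3↦2, 4↦3, 5↦0, 6↦0]  zeros at y ∈ {5, 6}
  x = 4: [0↦4, 1↦1, 2↦1, 3↦4, 4↦3, 5↦5, 6↦3]  zeros at y ∈ ∅
  x = 5: [0↦3, 1↦5, 2↦3, 3↦4, 4↦1, 5↦1, 6↦4]  zeros at y ∈ ∅
  x = 6: [0↦0, 1↦0, 2↦3, 3↦2, 4↦4, 5↦2, 6↦3]  zeros at y ∈ {0, 1}
Collecting zeros: affine points = {(0, 1), (0, 6), (2, 0), (2, 5), (3, 5), (3, 6), (6, 0), (6, 1)}.
Total count |C(F_7)_aff| = 8.


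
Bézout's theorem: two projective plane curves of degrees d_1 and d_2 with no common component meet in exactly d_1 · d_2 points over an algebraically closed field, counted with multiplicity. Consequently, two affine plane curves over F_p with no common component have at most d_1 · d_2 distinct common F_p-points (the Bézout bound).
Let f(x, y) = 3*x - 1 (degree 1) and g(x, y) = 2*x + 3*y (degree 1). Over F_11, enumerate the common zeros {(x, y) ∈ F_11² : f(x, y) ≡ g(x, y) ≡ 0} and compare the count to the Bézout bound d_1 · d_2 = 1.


Common zeros: {(4, 1)}; count = 1; Bézout bound = 1.

deg(f) = 1, deg(g) = 1, so Bézout bound = 1.
Scan x ∈ F_11. For each x, list the y ∈ F_11 with f(x, y) ≡ 0 and those with g(x, y) ≡ 0 (mod 11); the common zeros in that column are the intersection.
  x = 0: f ≡ 0 at y ∈ ∅; g ≡ 0 at y ∈ {0}; common: ∅.
  x = 1: f ≡ 0 at y ∈ ∅; g ≡ 0 at y ∈ {3}; common: ∅.
  x = 2: f ≡ 0 at y ∈ ∅; g ≡ 0 at y ∈ {6}; common: ∅.
  x = 3: f ≡ 0 at y ∈ ∅; g ≡ 0 at y ∈ {9}; common: ∅.
  x = 4: f ≡ 0 at y ∈ {0, 1, 2, 3, 4, 5, 6, 7, 8, 9, 10}; g ≡ 0 at y ∈ {1}; common: {1}.
  x = 5: f ≡ 0 at y ∈ ∅; g ≡ 0 at y ∈ {4}; common: ∅.
  x = 6: f ≡ 0 at y ∈ ∅; g ≡ 0 at y ∈ {7}; common: ∅.
  x = 7: f ≡ 0 at y ∈ ∅; g ≡ 0 at y ∈ {10}; common: ∅.
  x = 8: f ≡ 0 at y ∈ ∅; g ≡ 0 at y ∈ {2}; common: ∅.
  x = 9: f ≡ 0 at y ∈ ∅; g ≡ 0 at y ∈ {5}; common: ∅.
  x = 10: f ≡ 0 at y ∈ ∅; g ≡ 0 at y ∈ {8}; common: ∅.
Collecting: common zeros = {(4, 1)}, so the count is 1.
Comparison with the Bézout bound: 1 ≤ 1 = deg(f)·deg(g), as expected for curves with no common component (the bound is attained).


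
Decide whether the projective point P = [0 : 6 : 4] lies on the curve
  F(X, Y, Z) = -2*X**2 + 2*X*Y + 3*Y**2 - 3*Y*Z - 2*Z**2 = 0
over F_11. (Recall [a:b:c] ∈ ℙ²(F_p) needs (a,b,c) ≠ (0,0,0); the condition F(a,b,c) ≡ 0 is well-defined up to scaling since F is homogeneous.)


F(0,6,4) ≡ 4 (mod 11); P is NOT on the curve.

Evaluate F(0, 6, 4) term-by-term (mod 11).
  -2*X**2 ↦ -2·0·1·1 = 0
  2*X*Y ↦ 2·0·6·1 = 0
  3*Y**2 ↦ 3·1·36·1 = 108
  -3*Y*Z ↦ -3·1·6·4 = -72
  -2*Z**2 ↦ -2·1·1·16 = -32
Sum: F(0, 6, 4) = (0) + (0) + (108) + (-72) + (-32) = 4.
Reducing mod 11: 4 ≡ 4 (mod 11).
Since F(a, b, c) ≡ 4 ≠ 0 (mod 11), P does NOT lie on the curve.


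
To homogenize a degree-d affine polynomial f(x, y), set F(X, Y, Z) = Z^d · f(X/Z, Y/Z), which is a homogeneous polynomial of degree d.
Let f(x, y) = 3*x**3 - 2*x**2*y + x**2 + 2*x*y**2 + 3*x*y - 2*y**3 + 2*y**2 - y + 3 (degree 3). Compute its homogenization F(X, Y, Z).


F(X, Y, Z) = 3*X**3 - 2*X**2*Y + X**2*Z + 2*X*Y**2 + 3*X*Y*Z - 2*Y**3 + 2*Y**2*Z - Y*Z**2 + 3*Z**3

deg(f) = 3.
Substitute x = X/Z, y = Y/Z into f, then multiply by Z^3.
  monomial 3·x^3·y^0 ↦ 3·X^3·Y^0·Z^0.
  monomial -2·x^2·y^1 ↦ -2·X^2·Y^1·Z^0.
  monomial 1·x^2·y^0 ↦ 1·X^2·Y^0·Z^1.
  monomial 2·x^1·y^2 ↦ 2·X^1·Y^2·Z^0.
  monomial 3·x^1·y^1 ↦ 3·X^1·Y^1·Z^1.
  monomial -2·x^0·y^3 ↦ -2·X^0·Y^3·Z^0.
  monomial 2·x^0·y^2 ↦ 2·X^0·Y^2·Z^1.
  monomial -1·x^0·y^1 ↦ -1·X^0·Y^1·Z^2.
  monomial 3·x^0·y^0 ↦ 3·X^0·Y^0·Z^3.
Collecting: F(X, Y, Z) = 3*X**3 - 2*X**2*Y + X**2*Z + 2*X*Y**2 + 3*X*Y*Z - 2*Y**3 + 2*Y**2*Z - Y*Z**2 + 3*Z**3.


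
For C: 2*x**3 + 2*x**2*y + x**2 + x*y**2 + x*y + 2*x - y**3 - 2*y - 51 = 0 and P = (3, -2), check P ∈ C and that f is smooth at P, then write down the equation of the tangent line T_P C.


Tangent line at P: 40*x - 5*y - 130 = 0.

Step 1: f(3, -2) = 0, so P lies on C.
Step 2: partial derivatives
  f_x(x, y) = 6*x**2 + 4*x*y + 2*x + y**2 + y + 2, f_y(x, y) = 2*x**2 + 2*x*y + x - 3*y**2 - 2.
  f_x(P) = 40, f_y(P) = -5 (gradient nonzero, so P is smooth).
Step 3: tangent line at P: 40·(x − 3) + -5·(y − -2) = 0.
Expanding: 40*x - 5*y - 130 = 0.


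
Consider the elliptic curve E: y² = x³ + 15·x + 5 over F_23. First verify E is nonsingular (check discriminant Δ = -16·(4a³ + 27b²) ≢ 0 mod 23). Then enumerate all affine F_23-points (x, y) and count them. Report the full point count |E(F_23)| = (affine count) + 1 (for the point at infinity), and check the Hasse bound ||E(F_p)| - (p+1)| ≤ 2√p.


Affine points = {(3, 10), (3, 13), (6, 9), (6, 14), (7, 4), (7, 19), (8, 4), (8, 19), (9, 8), (9, 15), (11, 11), (11, 12), (12, 2), (12, 21), (18, 9), (18, 14), (20, 5), (20, 18), (21, 6), (21, 17), (22, 9), (22, 14)}; affine count = 22; |E(F_23)| = 23.

Discriminant check: Δ ∝ 4a³ + 27b² = 4·15³ + 27·5² = 4·3375 + 27·25 ≡ 7 (mod 23). Nonzero ⇒ E is nonsingular.
For each x ∈ F_23, compute rhs = x³ + 15·x + 5 mod 23, then count y ∈ F_23 with y² ≡ rhs.
  x = 0: rhs = 5, matching y values: none (0 points).
  x = 1: rhs = 21, matching y values: none (0 points).
  x = 2: rhs = 20, matching y values: none (0 points).
  x = 3: rhs = 8, matching y values: 10, 13 (2 points).
  x = 4: rhs = 14, matching y values: none (0 points).
  x = 5: rhs = 21, matching y values: none (0 points).
  x = 6: rhs = 12, matching y values: 9, 14 (2 points).
  x = 7: rhs = 16, matching y values: 4, 19 (2 points).
  x = 8: rhs = 16, matching y values: 4, 19 (2 points).
  x = 9: rhs = 18, matching y values: 8, 15 (2 points).
  x = 10: rhs = 5, matching y values: none (0 points).
  x = 11: rhs = 6, matching y values: 11, 12 (2 points).
  x = 12: rhs = 4, matching y values: 2, 21 (2 points).
  x = 13: rhs = 5, matching y values: none (0 points).
  x = 14: rhs = 15, matching y values: none (0 points).
  x = 15: rhs = 17, matching y values: none (0 points).
  x = 16: rhs = 17, matching y values: none (0 points).
  x = 17: rhs = 21, matching y values: none (0 points).
  x = 18: rhs = 12, matching y values: 9, 14 (2 points).
  x = 19: rhs = 19, matching y values: none (0 points).
  x = 20: rhs = 2, matching y values: 5, 18 (2 points).
  x = 21: rhs = 13, matching y values: 6, 17 (2 points).
  x = 22: rhs = 12, matching y values: 9, 14 (2 points).
Total affine count: 22.
Full point count |E(F_23)| = 22 + 1 = 23.
Hasse bound: |23 − (23+1)| = |-1| = 1 ≤ 2√23 ≈ 9.5917 ✓.


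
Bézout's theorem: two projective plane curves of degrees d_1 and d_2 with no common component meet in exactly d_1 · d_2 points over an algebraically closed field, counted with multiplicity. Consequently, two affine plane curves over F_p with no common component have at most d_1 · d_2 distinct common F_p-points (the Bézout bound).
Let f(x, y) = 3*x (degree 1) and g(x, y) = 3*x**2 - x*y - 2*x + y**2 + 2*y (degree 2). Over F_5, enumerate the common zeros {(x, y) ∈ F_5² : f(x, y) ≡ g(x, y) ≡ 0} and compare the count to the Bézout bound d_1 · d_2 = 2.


Common zeros: {(0, 0), (0, 3)}; count = 2; Bézout bound = 2.

deg(f) = 1, deg(g) = 2, so Bézout bound = 2.
Scan x ∈ F_5. For each x, list the y ∈ F_5 with f(x, y) ≡ 0 and those with g(x, y) ≡ 0 (mod 5); the common zeros in that column are the intersection.
  x = 0: f ≡ 0 at y ∈ {0, 1, 2, 3, 4}; g ≡ 0 at y ∈ {0, 3}; common: {0, 3}.
  x = 1: f ≡ 0 at y ∈ ∅; g ≡ 0 at y ∈ ∅; common: ∅.
  x = 2: f ≡ 0 at y ∈ ∅; g ≡ 0 at y ∈ ∅; common: ∅.
  x = 3: f ≡ 0 at y ∈ ∅; g ≡ 0 at y ∈ ∅; common: ∅.
  x = 4: f ≡ 0 at y ∈ ∅; g ≡ 0 at y ∈ {0, 2}; common: ∅.
Collecting: common zeros = {(0, 0), (0, 3)}, so the count is 2.
Comparison with the Bézout bound: 2 ≤ 2 = deg(f)·deg(g), as expected for curves with no common component (the bound is attained).


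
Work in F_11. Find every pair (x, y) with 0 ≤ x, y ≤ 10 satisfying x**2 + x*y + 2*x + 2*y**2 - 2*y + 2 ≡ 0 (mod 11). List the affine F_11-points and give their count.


Affine F_11-points: {(1, 2), (1, 4), (4, 4), (4, 6), (6, 2), (6, 7), (7, 7), (9, 1), (10, 1), (10, 6)}; count = 10.

For each of the 121 pairs (x, y) ∈ F_11², evaluate f(x, y) mod 11. Record the zeros.
  x = 0: [0↦2, 1↦2, 2↦6, 3↦3, 4↦4, 5↦9, 6↦7, 7↦9, 8↦4, 9↦3, 10↦6]  zeros at y ∈ ∅
  x = 1: [0↦5, 1↦6, 2↦0, 3↦9, 4↦0, 5↦6, 6↦5, 7↦8, 8↦4, 9↦4, 10↦8]  zeros at y ∈ {2, 4}
  x = 2: [0↦10, 1↦1, 2↦7, 3↦6, 4↦9, 5↦5, 6↦5, 7↦9, 8↦6, 9↦7, 10↦1]  zeros at y ∈ ∅
  x = 3: [0↦6, 1↦9, 2↦5, 3↦5, 4↦9, 5↦6, 6↦7, 7↦1, 8↦10, 9↦1, 10↦7]  zeros at y ∈ ∅
  x = 4: [0↦4, 1↦8, 2↦5, 3↦6, 4↦0, 5↦9, 6↦0, 7↦6, 8↦5, 9↦8, 10↦4]  zeros at y ∈ {4, 6}
  x = 5: [0↦4, 1↦9, 2↦7, 3↦9, 4↦4, 5↦3, 6↦6, 7↦2, 8↦2, 9↦6, 10↦3]  zeros at y ∈ ∅
  x = 6: [0↦6, 1↦1, 2↦0, 3↦3, 4↦10, 5↦10, 6↦3, 7↦0, 8↦1, 9↦6, 10↦4]  zeros at y ∈ {2, 7}
  x = 7: [0↦10, 1↦6, 2↦6, 3↦10, 4↦7, 5↦8, 6↦2, 7↦0, 8↦2, 9↦8, 10↦7]  zeros at y ∈ {7}
  x = 8: [0↦5, 1↦2, 2↦3, 3↦8, 4↦6, 5↦8, 6↦3, 7↦2, 8↦5, 9↦1, 10↦1]  zeros at y ∈ ∅
  x = 9: [0↦2, 1↦0, 2↦2, 3↦8, 4↦7, 5↦10, 6↦6, 7↦6, 8↦10, 9↦7, 10↦8]  zeros at y ∈ {1}
  x = 10: [0↦1, 1↦0, 2↦3, 3↦10, 4↦10, 5↦3, 6↦0, 7↦1, 8↦6, 9↦4, 10↦6]  zeros at y ∈ {1, 6}
Collecting zeros: affine points = {(1, 2), (1, 4), (4, 4), (4, 6), (6, 2), (6, 7), (7, 7), (9, 1), (10, 1), (10, 6)}.
Total count |C(F_11)_aff| = 10.


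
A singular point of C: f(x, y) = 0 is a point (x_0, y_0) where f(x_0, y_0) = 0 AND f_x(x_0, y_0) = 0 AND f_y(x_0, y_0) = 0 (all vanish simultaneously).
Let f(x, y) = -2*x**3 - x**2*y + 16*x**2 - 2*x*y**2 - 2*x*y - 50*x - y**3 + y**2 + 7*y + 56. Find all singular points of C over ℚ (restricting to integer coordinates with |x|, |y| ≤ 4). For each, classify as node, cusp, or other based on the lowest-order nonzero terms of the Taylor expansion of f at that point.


Singular points: {(3, -2)}; classification: cusp.

Compute partial derivatives:
  f_x = -6*x**2 - 2*x*y + 32*x - 2*y**2 - 2*y - 50.
  f_y = -x**2 - 4*x*y - 2*x - 3*y**2 + 2*y + 7.
Scan x_0 ∈ {−4, ..., 4}. For each x_0, f_y(x_0, y) is a polynomial in y; find its integer roots y ∈ {−4, ..., 4}, then test f_x and f at those candidates.
  x = -4: f_y(-4, y) = -3*y**2 + 18*y - 1; no integer root y with |y| ≤ 4.
  x = -3: f_y(-3, y) = -3*y**2 + 14*y + 4; no integer root y with |y| ≤ 4.
  x = -2: f_y(-2, y) = -3*y**2 + 10*y + 7; no integer root y with |y| ≤ 4.
  x = -1: f_y(-1, y) = -3*y**2 + 6*y + 8; no integer root y with |y| ≤ 4.
  x = 0: f_y(0, y) = -3*y**2 + 2*y + 7; no integer root y with |y| ≤ 4.
  x = 1: f_y(1, y) = -3*y**2 - 2*y + 4; no integer root y with |y| ≤ 4.
  x = 2: f_y(2, y) = -3*y**2 - 6*y - 1; no integer root y with |y| ≤ 4.
  x = 3: f_y(3, y) = -3*y**2 - 10*y - 8; vanishes at y ∈ {-2}. (3, -2): f_x = 0, f = 0 — SINGULAR.
  x = 4: f_y(4, y) = -3*y**2 - 14*y - 17; no integer root y with |y| ≤ 4.
Only singular point on the grid: (3, -2).
Classify: substitute x = 3 + u, y = -2 + v and expand: f = -2*u**3 - u**2*v - 2*u*v**2 - v**3 + v**2.
No constant or linear terms (consistent with a singular point). Quadratic part: v**2. Cubic part: -2*u**3 - u**2*v - 2*u*v**2 - v**3.
The quadratic part v**2 is a perfect square, so there is a single (double) tangent line v = 0, i.e. y = -2. Restricting the cubic part to that line (v = 0) leaves -2*u**3 ≠ 0, so f is not divisible by v and the branch is v² ≈ 2*u**3 to lowest order — this is a cusp.
Classification: cusp.


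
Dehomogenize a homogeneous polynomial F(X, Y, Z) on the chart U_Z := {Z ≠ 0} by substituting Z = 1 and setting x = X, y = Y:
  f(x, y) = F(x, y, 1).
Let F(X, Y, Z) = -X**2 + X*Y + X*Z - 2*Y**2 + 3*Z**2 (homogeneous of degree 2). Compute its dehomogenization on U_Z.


f(x, y) = -x**2 + x*y + x - 2*y**2 + 3

On U_Z we set Z = 1. Each monomial c·X^i·Y^j·Z^k in F becomes c·x^i·y^j·1^k = c·x^i·y^j.
Substituting Z = 1: F(X, Y, 1) = -x**2 + x*y + x - 2*y**2 + 3.
Note: deg(f) ≤ deg(F) = 2; strict inequality happens when F is divisible by Z (lost terms).


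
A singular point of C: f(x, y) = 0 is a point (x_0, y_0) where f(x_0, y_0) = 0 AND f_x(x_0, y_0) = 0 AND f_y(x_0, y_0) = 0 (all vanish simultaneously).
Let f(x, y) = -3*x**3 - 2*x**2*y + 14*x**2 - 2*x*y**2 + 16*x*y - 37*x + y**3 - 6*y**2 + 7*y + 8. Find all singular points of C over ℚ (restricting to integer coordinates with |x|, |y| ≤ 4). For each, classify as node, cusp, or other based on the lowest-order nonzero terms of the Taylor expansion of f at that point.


Singular points: {(1, 3)}; classification: node.

Compute partial derivatives:
  f_x = -9*x**2 - 4*x*y + 28*x - 2*y**2 + 16*y - 37.
  f_y = -2*x**2 - 4*x*y + 16*x + 3*y**2 - 12*y + 7.
Scan x_0 ∈ {−4, ..., 4}. For each x_0, f_y(x_0, y) is a polynomial in y; find its integer roots y ∈ {−4, ..., 4}, then test f_x and f at those candidates.
  x = -4: f_y(-4, y) = 3*y**2 + 4*y - 89; no integer root y with |y| ≤ 4.
  x = -3: f_y(-3, y) = 3*y**2 - 59; no integer root y with |y| ≤ 4.
  x = -2: f_y(-2, y) = 3*y**2 - 4*y - 33; no integer root y with |y| ≤ 4.
  x = -1: f_y(-1, y) = 3*y**2 - 8*y - 11; vanishes at y ∈ {-1}. (-1, -1): f_x = -96 ≠ 0.
  x = 0: f_y(0, y) = 3*y**2 - 12*y + 7; no integer root y with |y| ≤ 4.
  x = 1: f_y(1, y) = 3*y**2 - 16*y + 21; vanishes at y ∈ {3}. (1, 3): f_x = 0, f = 0 — SINGULAR.
  x = 2: f_y(2, y) = 3*y**2 - 20*y + 31; no integer root y with |y| ≤ 4.
  x = 3: f_y(3, y) = 3*y**2 - 24*y + 37; no integer root y with |y| ≤ 4.
  x = 4: f_y(4, y) = 3*y**2 - 28*y + 39; no integer root y with |y| ≤ 4.
Only singular point on the grid: (1, 3).
Classify: substitute x = 1 + u, y = 3 + v and expand: f = -3*u**3 - 2*u**2*v - u**2 - 2*u*v**2 + v**3 + v**2.
No constant or linear terms (consistent with a singular point). Quadratic part: -u**2 + v**2. Cubic part: -3*u**3 - 2*u**2*v - 2*u*v**2 + v**3.
The quadratic part v**2 - u**2 = (v − u)(v + u) splits into two distinct linear factors, so there are two distinct tangent lines y − 3 = ±(x − 1) — this is a node (ordinary double point).
Classification: node.


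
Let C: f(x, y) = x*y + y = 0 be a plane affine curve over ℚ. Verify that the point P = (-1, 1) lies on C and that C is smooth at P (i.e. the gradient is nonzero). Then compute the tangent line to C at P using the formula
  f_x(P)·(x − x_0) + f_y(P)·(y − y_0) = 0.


Tangent line at P: x + 1 = 0.

Step 1: f(-1, 1) = 0, so P lies on C.
Step 2: partial derivatives
  f_x(x, y) = y, f_y(x, y) = x + 1.
  f_x(P) = 1, f_y(P) = 0 (gradient nonzero, so P is smooth).
Step 3: tangent line at P: 1·(x − -1) + 0·(y − 1) = 0.
Expanding: x + 1 = 0.


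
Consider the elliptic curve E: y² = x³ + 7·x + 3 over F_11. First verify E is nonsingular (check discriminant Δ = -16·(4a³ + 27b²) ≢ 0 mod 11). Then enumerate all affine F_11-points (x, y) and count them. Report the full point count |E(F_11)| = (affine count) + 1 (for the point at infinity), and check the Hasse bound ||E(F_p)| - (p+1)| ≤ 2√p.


Affine points = {(0, 5), (0, 6), (1, 0), (2, 5), (2, 6), (5, 3), (5, 8), (9, 5), (9, 6)}; affine count = 9; |E(F_11)| = 10.

Discriminant check: Δ ∝ 4a³ + 27b² = 4·7³ + 27·3² = 4·343 + 27·9 ≡ 9 (mod 11). Nonzero ⇒ E is nonsingular.
For each x ∈ F_11, compute rhs = x³ + 7·x + 3 mod 11, then count y ∈ F_11 with y² ≡ rhs.
  x = 0: rhs = 3, matching y values: 5, 6 (2 points).
  x = 1: rhs = 0, matching y values: 0 (1 points).
  x = 2: rhs = 3, matching y values: 5, 6 (2 points).
  x = 3: rhs = 7, matching y values: none (0 points).
  x = 4: rhs = 7, matching y values: none (0 points).
  x = 5: rhs = 9, matching y values: 3, 8 (2 points).
  x = 6: rhs = 8, matching y values: none (0 points).
  x = 7: rhs = 10, matching y values: none (0 points).
  x = 8: rhs = 10, matching y values: none (0 points).
  x = 9: rhs = 3, matching y values: 5, 6 (2 points).
  x = 10: rhs = 6, matching y values: none (0 points).
Total affine count: 9.
Full point count |E(F_11)| = 9 + 1 = 10.
Hasse bound: |10 − (11+1)| = |-2| = 2 ≤ 2√11 ≈ 6.6332 ✓.


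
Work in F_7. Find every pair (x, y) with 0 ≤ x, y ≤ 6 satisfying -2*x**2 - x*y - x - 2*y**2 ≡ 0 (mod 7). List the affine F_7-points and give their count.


Affine F_7-points: {(0, 0), (2, 1), (2, 5), (3, 0), (3, 2), (4, 1), (4, 4), (6, 2)}; count = 8.

For each of the 49 pairs (x, y) ∈ F_7², evaluate f(x, y) mod 7. Record the zeros.
  x = 0: [0↦0, 1↦5, 2↦6, 3↦3, 4↦3, 5↦6, 6↦5]  zeros at y ∈ {0}
  x = 1: [0↦4, 1↦1, 2↦1, 3↦4, 4↦3, 5↦5, 6↦3]  zeros at y ∈ ∅
  x = 2: [0↦4, 1↦0, 2↦6, 3↦1, 4↦6, 5↦0, 6↦4]  zeros at y ∈ {1, 5}
  x = 3: [0↦0, 1↦2, 2↦0, 3↦1, 4↦5, 5↦5, 6↦1]  zeros at y ∈ {0, 2}
  x = 4: [0↦6, 1↦0, 2↦4, 3↦4, 4↦0, 5↦6, 6↦1]  zeros at y ∈ {1, 4}
  x = 5: [0↦1, 1↦1, 2↦4, 3↦3, 4↦5, 5↦3, 6↦4]  zeros at y ∈ ∅
  x = 6: [0↦6, 1↦5, 2↦0, 3↦5, 4↦6, 5↦3, 6↦3]  zeros at y ∈ {2}
Collecting zeros: affine points = {(0, 0), (2, 1), (2, 5), (3, 0), (3, 2), (4, 1), (4, 4), (6, 2)}.
Total count |C(F_7)_aff| = 8.


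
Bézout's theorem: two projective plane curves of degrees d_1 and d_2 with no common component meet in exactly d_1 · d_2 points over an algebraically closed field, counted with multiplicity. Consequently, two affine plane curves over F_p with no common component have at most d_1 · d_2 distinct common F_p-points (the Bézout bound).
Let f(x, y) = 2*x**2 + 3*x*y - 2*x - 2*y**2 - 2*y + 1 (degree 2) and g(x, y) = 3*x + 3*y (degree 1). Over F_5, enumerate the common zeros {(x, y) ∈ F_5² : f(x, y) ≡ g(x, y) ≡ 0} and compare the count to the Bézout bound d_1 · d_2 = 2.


Common zeros: ∅; count = 0; Bézout bound = 2.

deg(f) = 2, deg(g) = 1, so Bézout bound = 2.
Scan x ∈ F_5. For each x, list the y ∈ F_5 with f(x, y) ≡ 0 and those with g(x, y) ≡ 0 (mod 5); the common zeros in that column are the intersection.
  x = 0: f ≡ 0 at y ∈ ∅; g ≡ 0 at y ∈ {0}; common: ∅.
  x = 1: f ≡ 0 at y ∈ {1, 2}; g ≡ 0 at y ∈ {4}; common: ∅.
  x = 2: f ≡ 0 at y ∈ {0, 2}; g ≡ 0 at y ∈ {3}; common: ∅.
  x = 3: f ≡ 0 at y ∈ ∅; g ≡ 0 at y ∈ {2}; common: ∅.
  x = 4: f ≡ 0 at y ∈ {0}; g ≡ 0 at y ∈ {1}; common: ∅.
Collecting: common zeros = ∅, so the count is 0.
Comparison with the Bézout bound: 0 ≤ 2 = deg(f)·deg(g), as expected for curves with no common component (the affine F_5-count falls short of the bound because intersections may lie at infinity, over extension fields, or carry multiplicity).


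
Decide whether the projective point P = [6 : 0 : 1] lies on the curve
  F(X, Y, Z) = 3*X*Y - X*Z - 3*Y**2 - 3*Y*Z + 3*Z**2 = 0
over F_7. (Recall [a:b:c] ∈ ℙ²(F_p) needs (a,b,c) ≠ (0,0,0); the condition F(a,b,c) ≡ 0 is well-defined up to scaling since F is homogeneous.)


F(6,0,1) ≡ 4 (mod 7); P is NOT on the curve.

Evaluate F(6, 0, 1) term-by-term (mod 7).
  3*X*Y ↦ 3·6·0·1 = 0
  -X*Z ↦ -1·6·1·1 = -6
  -3*Y**2 ↦ -3·1·0·1 = 0
  -3*Y*Z ↦ -3·1·0·1 = 0
  3*Z**2 ↦ 3·1·1·1 = 3
Sum: F(6, 0, 1) = (0) + (-6) + (0) + (0) + (3) = -3.
Reducing mod 7: -3 ≡ 4 (mod 7).
Since F(a, b, c) ≡ 4 ≠ 0 (mod 7), P does NOT lie on the curve.


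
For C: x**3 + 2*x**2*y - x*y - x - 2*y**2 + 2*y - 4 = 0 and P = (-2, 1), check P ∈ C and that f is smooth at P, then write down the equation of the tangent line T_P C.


Tangent line at P: 2*x + 8*y - 4 = 0.

Step 1: f(-2, 1) = 0, so P lies on C.
Step 2: partial derivatives
  f_x(x, y) = 3*x**2 + 4*x*y - y - 1, f_y(x, y) = 2*x**2 - x - 4*y + 2.
  f_x(P) = 2, f_y(P) = 8 (gradient nonzero, so P is smooth).
Step 3: tangent line at P: 2·(x − -2) + 8·(y − 1) = 0.
Expanding: 2*x + 8*y - 4 = 0.


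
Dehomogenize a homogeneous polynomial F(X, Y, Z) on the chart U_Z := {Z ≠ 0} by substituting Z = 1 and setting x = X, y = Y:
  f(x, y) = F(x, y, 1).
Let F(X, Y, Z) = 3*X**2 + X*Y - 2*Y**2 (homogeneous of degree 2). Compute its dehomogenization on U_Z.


f(x, y) = 3*x**2 + x*y - 2*y**2

On U_Z we set Z = 1. Each monomial c·X^i·Y^j·Z^k in F becomes c·x^i·y^j·1^k = c·x^i·y^j.
Substituting Z = 1: F(X, Y, 1) = 3*x**2 + x*y - 2*y**2.
Note: deg(f) ≤ deg(F) = 2; strict inequality happens when F is divisible by Z (lost terms).


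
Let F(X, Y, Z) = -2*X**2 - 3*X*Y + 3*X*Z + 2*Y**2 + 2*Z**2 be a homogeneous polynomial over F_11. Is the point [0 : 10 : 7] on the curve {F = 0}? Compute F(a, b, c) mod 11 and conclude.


F(0,10,7) ≡ 1 (mod 11); P is NOT on the curve.

Evaluate F(0, 10, 7) term-by-term (mod 11).
  -2*X**2 ↦ -2·0·1·1 = 0
  -3*X*Y ↦ -3·0·10·1 = 0
  3*X*Z ↦ 3·0·1·7 = 0
  2*Y**2 ↦ 2·1·100·1 = 200
  2*Z**2 ↦ 2·1·1·49 = 98
Sum: F(0, 10, 7) = (0) + (0) + (0) + (200) + (98) = 298.
Reducing mod 11: 298 ≡ 1 (mod 11).
Since F(a, b, c) ≡ 1 ≠ 0 (mod 11), P does NOT lie on the curve.


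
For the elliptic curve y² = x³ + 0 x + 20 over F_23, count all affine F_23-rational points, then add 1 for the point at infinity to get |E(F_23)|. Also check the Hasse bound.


Affine points = {(3, 1), (3, 22), (6, 11), (6, 12), (7, 8), (7, 15), (8, 7), (8, 16), (9, 6), (9, 17), (10, 10), (10, 13), (12, 0), (13, 3), (13, 20), (14, 2), (14, 21), (19, 5), (19, 18), (20, 4), (20, 19), (21, 9), (21, 14)}; affine count = 23; |E(F_23)| = 24.

Discriminant check: Δ ∝ 4a³ + 27b² = 4·0³ + 27·20² = 4·0 + 27·400 ≡ 13 (mod 23). Nonzero ⇒ E is nonsingular.
For each x ∈ F_23, compute rhs = x³ + 0·x + 20 mod 23, then count y ∈ F_23 with y² ≡ rhs.
  x = 0: rhs = 20, matching y values: none (0 points).
  x = 1: rhs = 21, matching y values: none (0 points).
  x = 2: rhs = 5, matching y values: none (0 points).
  x = 3: rhs = 1, matching y values: 1, 22 (2 points).
  x = 4: rhs = 15, matching y values: none (0 points).
  x = 5: rhs = 7, matching y values: none (0 points).
  x = 6: rhs = 6, matching y values: 11, 12 (2 points).
  x = 7: rhs = 18, matching y values: 8, 15 (2 points).
  x = 8: rhs = 3, matching y values: 7, 16 (2 points).
  x = 9: rhs = 13, matching y values: 6, 17 (2 points).
  x = 10: rhs = 8, matching y values: 10, 13 (2 points).
  x = 11: rhs = 17, matching y values: none (0 points).
  x = 12: rhs = 0, matching y values: 0 (1 points).
  x = 13: rhs = 9, matching y values: 3, 20 (2 points).
  x = 14: rhs = 4, matching y values: 2, 21 (2 points).
  x = 15: rhs = 14, matching y values: none (0 points).
  x = 16: rhs = 22, matching y values: none (0 points).
  x = 17: rhs = 11, matching y values: none (0 points).
  x = 18: rhs = 10, matching y values: none (0 points).
  x = 19: rhs = 2, matching y values: 5, 18 (2 points).
  x = 20: rhs = 16, matching y values: 4, 19 (2 points).
  x = 21: rhs = 12, matching y values: 9, 14 (2 points).
  x = 22: rhs = 19, matching y values: none (0 points).
Total affine count: 23.
Full point count |E(F_23)| = 23 + 1 = 24.
Hasse bound: |24 − (23+1)| = |0| = 0 ≤ 2√23 ≈ 9.5917 ✓.


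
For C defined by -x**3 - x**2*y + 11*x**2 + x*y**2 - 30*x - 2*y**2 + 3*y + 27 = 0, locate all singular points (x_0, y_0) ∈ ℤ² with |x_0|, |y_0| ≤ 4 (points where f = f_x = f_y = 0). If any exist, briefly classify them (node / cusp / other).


Singular points: {(3, 3)}; classification: node.

Compute partial derivatives:
  f_x = -3*x**2 - 2*x*y + 22*x + y**2 - 30.
  f_y = -x**2 + 2*x*y - 4*y + 3.
Scan x_0 ∈ {−4, ..., 4}. For each x_0, f_y(x_0, y) is a polynomial in y; find its integer roots y ∈ {−4, ..., 4}, then test f_x and f at those candidates.
  x = -4: f_y(-4, y) = -12*y - 13; no integer root y with |y| ≤ 4.
  x = -3: f_y(-3, y) = -10*y - 6; no integer root y with |y| ≤ 4.
  x = -2: f_y(-2, y) = -8*y - 1; no integer root y with |y| ≤ 4.
  x = -1: f_y(-1, y) = 2 - 6*y; no integer root y with |y| ≤ 4.
  x = 0: f_y(0, y) = 3 - 4*y; no integer root y with |y| ≤ 4.
  x = 1: f_y(1, y) = 2 - 2*y; vanishes at y ∈ {1}. (1, 1): f_x = -12 ≠ 0.
  x = 2: f_y(2, y) = -1; no integer root y with |y| ≤ 4.
  x = 3: f_y(3, y) = 2*y - 6; vanishes at y ∈ {3}. (3, 3): f_x = 0, f = 0 — SINGULAR.
  x = 4: f_y(4, y) = 4*y - 13; no integer root y with |y| ≤ 4.
Only singular point on the grid: (3, 3).
Classify: substitute x = 3 + u, y = 3 + v and expand: f = -u**3 - u**2*v - u**2 + u*v**2 + v**2.
No constant or linear terms (consistent with a singular point). Quadratic part: -u**2 + v**2. Cubic part: -u**3 - u**2*v + u*v**2.
The quadratic part v**2 - u**2 = (v − u)(v + u) splits into two distinct linear factors, so there are two distinct tangent lines y − 3 = ±(x − 3) — this is a node (ordinary double point).
Classification: node.


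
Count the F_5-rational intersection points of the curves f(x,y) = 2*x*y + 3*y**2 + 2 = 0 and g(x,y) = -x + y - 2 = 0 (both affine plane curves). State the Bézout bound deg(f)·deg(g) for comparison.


Common zeros: {(1, 3)}; count = 1; Bézout bound = 2.

deg(f) = 2, deg(g) = 1, so Bézout bound = 2.
Scan x ∈ F_5. For each x, list the y ∈ F_5 with f(x, y) ≡ 0 and those with g(x, y) ≡ 0 (mod 5); the common zeros in that column are the intersection.
  x = 0: f ≡ 0 at y ∈ {1, 4}; g ≡ 0 at y ∈ {2}; common: ∅.
  x = 1: f ≡ 0 at y ∈ {3}; g ≡ 0 at y ∈ {3}; common: {3}.
  x = 2: f ≡ 0 at y ∈ ∅; g ≡ 0 at y ∈ {4}; common: ∅.
  x = 3: f ≡ 0 at y ∈ ∅; g ≡ 0 at y ∈ {0}; common: ∅.
  x = 4: f ≡ 0 at y ∈ {2}; g ≡ 0 at y ∈ {1}; common: ∅.
Collecting: common zeros = {(1, 3)}, so the count is 1.
Comparison with the Bézout bound: 1 ≤ 2 = deg(f)·deg(g), as expected for curves with no common component (the affine F_5-count falls short of the bound because intersections may lie at infinity, over extension fields, or carry multiplicity).


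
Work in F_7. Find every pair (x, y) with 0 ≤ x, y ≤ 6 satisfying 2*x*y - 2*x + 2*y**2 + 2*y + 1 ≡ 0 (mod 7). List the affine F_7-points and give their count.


Affine F_7-points: {(2, 5), (2, 6), (4, 0), (4, 2), (6, 3), (6, 4)}; count = 6.

For each of the 49 pairs (x, y) ∈ F_7², evaluate f(x, y) mod 7. Record the zeros.
  x = 0: [0↦1, 1↦5, 2↦6, 3↦4, 4↦6, 5↦5, 6↦1]  zeros at y ∈ ∅
  x = 1: [0↦6, 1↦5, 2↦1, 3↦1, 4↦5, 5↦6, 6↦4]  zeros at y ∈ ∅
  x = 2: [0↦4, 1↦5, 2↦3, 3↦5, 4↦4, 5↦0, 6↦0]  zeros at y ∈ {5, 6}
  x = 3: [0↦2, 1↦5, 2↦5, 3↦2, 4↦3, 5↦1, 6↦3]  zeros at y ∈ ∅
  x = 4: [0↦0, 1↦5, 2↦0, 3↦6, 4↦2, 5↦2, 6↦6]  zeros at y ∈ {0, 2}
  x = 5: [0↦5, 1↦5, 2↦2, 3↦3, 4↦1, 5↦3, 6↦2]  zeros at y ∈ ∅
  x = 6: [0↦3, 1↦5, 2↦4, 3↦0, 4↦0, 5↦4, 6↦5]  zeros at y ∈ {3, 4}
Collecting zeros: affine points = {(2, 5), (2, 6), (4, 0), (4, 2), (6, 3), (6, 4)}.
Total count |C(F_7)_aff| = 6.


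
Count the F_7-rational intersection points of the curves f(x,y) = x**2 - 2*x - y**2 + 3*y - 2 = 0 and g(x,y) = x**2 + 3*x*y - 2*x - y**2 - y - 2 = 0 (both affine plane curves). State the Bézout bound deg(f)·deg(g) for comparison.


Common zeros: ∅; count = 0; Bézout bound = 4.

deg(f) = 2, deg(g) = 2, so Bézout bound = 4.
Scan x ∈ F_7. For each x, list the y ∈ F_7 with f(x, y) ≡ 0 and those with g(x, y) ≡ 0 (mod 7); the common zeros in that column are the intersection.
  x = 0: f ≡ 0 at y ∈ {1, 2}; g ≡ 0 at y ∈ {3}; common: ∅.
  x = 1: f ≡ 0 at y ∈ {4, 6}; g ≡ 0 at y ∈ ∅; common: ∅.
  x = 2: f ≡ 0 at y ∈ {1, 2}; g ≡ 0 at y ∈ ∅; common: ∅.
  x = 3: f ≡ 0 at y ∈ ∅; g ≡ 0 at y ∈ ∅; common: ∅.
  x = 4: f ≡ 0 at y ∈ ∅; g ≡ 0 at y ∈ ∅; common: ∅.
  x = 5: f ≡ 0 at y ∈ ∅; g ≡ 0 at y ∈ ∅; common: ∅.
  x = 6: f ≡ 0 at y ∈ ∅; g ≡ 0 at y ∈ ∅; common: ∅.
Collecting: common zeros = ∅, so the count is 0.
Comparison with the Bézout bound: 0 ≤ 4 = deg(f)·deg(g), as expected for curves with no common component (the affine F_7-count falls short of the bound because intersections may lie at infinity, over extension fields, or carry multiplicity).


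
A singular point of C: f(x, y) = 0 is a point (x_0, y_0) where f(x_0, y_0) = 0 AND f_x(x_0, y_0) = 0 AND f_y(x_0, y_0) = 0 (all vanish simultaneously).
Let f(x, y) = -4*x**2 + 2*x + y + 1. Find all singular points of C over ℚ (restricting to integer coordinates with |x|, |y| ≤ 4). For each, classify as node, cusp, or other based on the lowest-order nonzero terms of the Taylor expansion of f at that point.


No singular points in the scanned grid; C is smooth there.

Compute partial derivatives:
  f_x = 2 - 8*x.
  f_y = 1.
f_y = 1 is a nonzero constant, so f_y never vanishes: no point (x, y) can satisfy f = f_x = f_y = 0. In particular no (x, y) ∈ {−4, ..., 4}² is singular; the curve is smooth.


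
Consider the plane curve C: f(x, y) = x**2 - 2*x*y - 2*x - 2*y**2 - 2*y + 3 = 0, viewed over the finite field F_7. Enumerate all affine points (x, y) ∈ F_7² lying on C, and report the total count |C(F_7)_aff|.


Affine F_7-points: {(0, 3), (1, 2), (1, 3), (2, 5), (2, 6), (3, 5), (5, 2), (5, 6)}; count = 8.

For each of the 49 pairs (x, y) ∈ F_7², evaluate f(x, y) mod 7. Record the zeros.
  x = 0: [0↦3, 1↦6, 2↦5, 3↦0, 4↦5, 5↦6, 6↦3]  zeros at y ∈ {3}
  x = 1: [0↦2, 1↦3, 2↦0, 3↦0, 4↦3, 5↦2, 6↦4]  zeros at y ∈ {2, 3}
  x = 2: [0↦3, 1↦2, 2↦4, 3↦2, 4↦3, 5↦0, 6↦0]  zeros at y ∈ {5, 6}
  x = 3: [0↦6, 1↦3, 2↦3, 3↦6, 4↦5, 5↦0, 6↦5]  zeros at y ∈ {5}
  x = 4: [0↦4, 1↦6, 2↦4, 3↦5, 4↦2, 5↦2, 6↦5]  zeros at y ∈ ∅
  x = 5: [0↦4, 1↦4, 2↦0, 3↦6, 4↦1, 5↦6, 6↦0]  zeros at y ∈ {2, 6}
  x = 6: [0↦6, 1↦4, 2↦5, 3↦2, 4↦2, 5↦5, 6↦4]  zeros at y ∈ ∅
Collecting zeros: affine points = {(0, 3), (1, 2), (1, 3), (2, 5), (2, 6), (3, 5), (5, 2), (5, 6)}.
Total count |C(F_7)_aff| = 8.


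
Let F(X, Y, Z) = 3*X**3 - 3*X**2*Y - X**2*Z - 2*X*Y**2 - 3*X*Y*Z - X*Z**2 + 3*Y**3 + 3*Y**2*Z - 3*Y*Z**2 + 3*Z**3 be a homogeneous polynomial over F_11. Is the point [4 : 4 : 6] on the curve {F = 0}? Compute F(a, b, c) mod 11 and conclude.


F(4,4,6) ≡ 7 (mod 11); P is NOT on the curve.

Evaluate F(4, 4, 6) term-by-term (mod 11).
  3*X**3 ↦ 3·64·1·1 = 192
  -3*X**2*Y ↦ -3·16·4·1 = -192
  -X**2*Z ↦ -1·16·1·6 = -96
  -2*X*Y**2 ↦ -2·4·16·1 = -128
  -3*X*Y*Z ↦ -3·4·4·6 = -288
  -X*Z**2 ↦ -1·4·1·36 = -144
  3*Y**3 ↦ 3·1·64·1 = 192
  3*Y**2*Z ↦ 3·1·16·6 = 288
  -3*Y*Z**2 ↦ -3·1·4·36 = -432
  3*Z**3 ↦ 3·1·1·216 = 648
Sum: F(4, 4, 6) = (192) + (-192) + (-96) + (-128) + (-288) + (-144) + (192) + (288) + (-432) + (648) = 40.
Reducing mod 11: 40 ≡ 7 (mod 11).
Since F(a, b, c) ≡ 7 ≠ 0 (mod 11), P does NOT lie on the curve.


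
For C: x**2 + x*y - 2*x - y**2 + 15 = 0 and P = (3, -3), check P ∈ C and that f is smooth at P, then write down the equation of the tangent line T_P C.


Tangent line at P: x + 9*y + 24 = 0.

Step 1: f(3, -3) = 0, so P lies on C.
Step 2: partial derivatives
  f_x(x, y) = 2*x + y - 2, f_y(x, y) = x - 2*y.
  f_x(P) = 1, f_y(P) = 9 (gradient nonzero, so P is smooth).
Step 3: tangent line at P: 1·(x − 3) + 9·(y − -3) = 0.
Expanding: x + 9*y + 24 = 0.


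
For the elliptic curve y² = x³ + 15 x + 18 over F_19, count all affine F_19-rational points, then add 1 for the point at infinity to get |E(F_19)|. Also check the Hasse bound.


Affine points = {(4, 3), (4, 16), (5, 3), (5, 16), (6, 1), (6, 18), (8, 2), (8, 17), (10, 3), (10, 16), (12, 8), (12, 11), (13, 4), (13, 15)}; affine count = 14; |E(F_19)| = 15.

Discriminant check: Δ ∝ 4a³ + 27b² = 4·15³ + 27·18² = 4·3375 + 27·324 ≡ 18 (mod 19). Nonzero ⇒ E is nonsingular.
For each x ∈ F_19, compute rhs = x³ + 15·x + 18 mod 19, then count y ∈ F_19 with y² ≡ rhs.
  x = 0: rhs = 18, matching y values: none (0 points).
  x = 1: rhs = 15, matching y values: none (0 points).
  x = 2: rhs = 18, matching y values: none (0 points).
  x = 3: rhs = 14, matching y values: none (0 points).
  x = 4: rhs = 9, matching y values: 3, 16 (2 points).
  x = 5: rhs = 9, matching y values: 3, 16 (2 points).
  x = 6: rhs = 1, matching y values: 1, 18 (2 points).
  x = 7: rhs = 10, matching y values: none (0 points).
  x = 8: rhs = 4, matching y values: 2, 17 (2 points).
  x = 9: rhs = 8, matching y values: none (0 points).
  x = 10: rhs = 9, matching y values: 3, 16 (2 points).
  x = 11: rhs = 13, matching y values: none (0 points).
  x = 12: rhs = 7, matching y values: 8, 11 (2 points).
  x = 13: rhs = 16, matching y values: 4, 15 (2 points).
  x = 14: rhs = 8, matching y values: none (0 points).
  x = 15: rhs = 8, matching y values: none (0 points).
  x = 16: rhs = 3, matching y values: none (0 points).
  x = 17: rhs = 18, matching y values: none (0 points).
  x = 18: rhs = 2, matching y values: none (0 points).
Total affine count: 14.
Full point count |E(F_19)| = 14 + 1 = 15.
Hasse bound: |15 − (19+1)| = |-5| = 5 ≤ 2√19 ≈ 8.7178 ✓.


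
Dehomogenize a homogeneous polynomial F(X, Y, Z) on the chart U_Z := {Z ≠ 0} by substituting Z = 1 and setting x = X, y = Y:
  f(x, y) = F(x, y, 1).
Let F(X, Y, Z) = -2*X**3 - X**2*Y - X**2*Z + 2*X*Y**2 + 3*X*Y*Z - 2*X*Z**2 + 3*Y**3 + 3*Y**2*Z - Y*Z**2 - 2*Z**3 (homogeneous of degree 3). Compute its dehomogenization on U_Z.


f(x, y) = -2*x**3 - x**2*y - x**2 + 2*x*y**2 + 3*x*y - 2*x + 3*y**3 + 3*y**2 - y - 2

On U_Z we set Z = 1. Each monomial c·X^i·Y^j·Z^k in F becomes c·x^i·y^j·1^k = c·x^i·y^j.
Substituting Z = 1: F(X, Y, 1) = -2*x**3 - x**2*y - x**2 + 2*x*y**2 + 3*x*y - 2*x + 3*y**3 + 3*y**2 - y - 2.
Note: deg(f) ≤ deg(F) = 3; strict inequality happens when F is divisible by Z (lost terms).
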